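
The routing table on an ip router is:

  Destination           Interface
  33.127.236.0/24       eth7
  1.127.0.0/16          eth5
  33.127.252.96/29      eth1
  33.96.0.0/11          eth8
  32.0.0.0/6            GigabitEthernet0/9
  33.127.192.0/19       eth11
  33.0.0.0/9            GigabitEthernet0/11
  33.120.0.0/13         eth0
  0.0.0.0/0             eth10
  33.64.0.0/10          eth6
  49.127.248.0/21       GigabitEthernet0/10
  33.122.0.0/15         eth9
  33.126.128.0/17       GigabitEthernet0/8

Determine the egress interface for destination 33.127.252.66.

Routes whose prefix contains 33.127.252.66:
  0.0.0.0/0 (default, matches everything) -> eth10
  32.0.0.0/6 (32.0.0.0 - 35.255.255.255) -> GigabitEthernet0/9
  33.0.0.0/9 (33.0.0.0 - 33.127.255.255) -> GigabitEthernet0/11
  33.64.0.0/10 (33.64.0.0 - 33.127.255.255) -> eth6
  33.96.0.0/11 (33.96.0.0 - 33.127.255.255) -> eth8
  33.120.0.0/13 (33.120.0.0 - 33.127.255.255) -> eth0
More-specific entries that do NOT match:
  33.127.252.96/29 (33.127.252.96 - 33.127.252.103) does not contain 33.127.252.66
  33.127.236.0/24 (33.127.236.0 - 33.127.236.255) does not contain 33.127.252.66
  49.127.248.0/21 (49.127.248.0 - 49.127.255.255) does not contain 33.127.252.66
  33.127.192.0/19 (33.127.192.0 - 33.127.223.255) does not contain 33.127.252.66
  33.126.128.0/17 (33.126.128.0 - 33.126.255.255) does not contain 33.127.252.66
  1.127.0.0/16 (1.127.0.0 - 1.127.255.255) does not contain 33.127.252.66
  33.122.0.0/15 (33.122.0.0 - 33.123.255.255) does not contain 33.127.252.66
Longest matching prefix is /13 -> interface eth0.

eth0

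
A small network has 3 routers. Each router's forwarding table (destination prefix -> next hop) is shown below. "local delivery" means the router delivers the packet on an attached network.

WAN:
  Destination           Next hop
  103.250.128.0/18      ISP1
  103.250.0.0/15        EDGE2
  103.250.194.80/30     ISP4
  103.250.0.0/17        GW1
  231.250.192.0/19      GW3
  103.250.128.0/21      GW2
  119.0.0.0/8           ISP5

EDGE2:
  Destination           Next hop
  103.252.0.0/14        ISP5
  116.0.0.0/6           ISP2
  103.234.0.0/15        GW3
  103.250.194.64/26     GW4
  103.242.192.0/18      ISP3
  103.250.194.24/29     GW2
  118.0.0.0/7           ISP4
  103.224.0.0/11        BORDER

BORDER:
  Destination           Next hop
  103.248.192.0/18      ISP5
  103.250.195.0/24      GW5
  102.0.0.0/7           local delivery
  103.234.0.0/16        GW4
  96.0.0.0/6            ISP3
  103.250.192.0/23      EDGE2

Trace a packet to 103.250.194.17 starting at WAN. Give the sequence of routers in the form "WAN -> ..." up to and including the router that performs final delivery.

At WAN: longest match for 103.250.194.17 is 103.250.0.0/15 -> EDGE2
At EDGE2: longest match for 103.250.194.17 is 103.224.0.0/11 -> BORDER
At BORDER: longest match for 103.250.194.17 is 102.0.0.0/7 -> local delivery

WAN -> EDGE2 -> BORDER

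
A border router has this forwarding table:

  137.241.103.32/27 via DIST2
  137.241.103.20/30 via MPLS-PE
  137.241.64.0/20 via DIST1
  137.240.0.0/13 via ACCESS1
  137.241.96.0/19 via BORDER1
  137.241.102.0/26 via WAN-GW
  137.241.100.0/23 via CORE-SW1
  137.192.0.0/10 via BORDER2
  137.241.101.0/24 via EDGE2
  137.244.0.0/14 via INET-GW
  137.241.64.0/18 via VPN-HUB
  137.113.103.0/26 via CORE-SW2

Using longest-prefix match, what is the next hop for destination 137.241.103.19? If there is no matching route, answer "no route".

BORDER1

Routes whose prefix contains 137.241.103.19:
  137.192.0.0/10 (137.192.0.0 - 137.255.255.255) -> BORDER2
  137.240.0.0/13 (137.240.0.0 - 137.247.255.255) -> ACCESS1
  137.241.64.0/18 (137.241.64.0 - 137.241.127.255) -> VPN-HUB
  137.241.96.0/19 (137.241.96.0 - 137.241.127.255) -> BORDER1
More-specific entries that do NOT match:
  137.241.103.20/30 (137.241.103.20 - 137.241.103.23) does not contain 137.241.103.19
  137.241.103.32/27 (137.241.103.32 - 137.241.103.63) does not contain 137.241.103.19
  137.241.102.0/26 (137.241.102.0 - 137.241.102.63) does not contain 137.241.103.19
  137.113.103.0/26 (137.113.103.0 - 137.113.103.63) does not contain 137.241.103.19
  137.241.101.0/24 (137.241.101.0 - 137.241.101.255) does not contain 137.241.103.19
  137.241.100.0/23 (137.241.100.0 - 137.241.101.255) does not contain 137.241.103.19
  137.241.64.0/20 (137.241.64.0 - 137.241.79.255) does not contain 137.241.103.19
Longest matching prefix is /19 -> next hop BORDER1.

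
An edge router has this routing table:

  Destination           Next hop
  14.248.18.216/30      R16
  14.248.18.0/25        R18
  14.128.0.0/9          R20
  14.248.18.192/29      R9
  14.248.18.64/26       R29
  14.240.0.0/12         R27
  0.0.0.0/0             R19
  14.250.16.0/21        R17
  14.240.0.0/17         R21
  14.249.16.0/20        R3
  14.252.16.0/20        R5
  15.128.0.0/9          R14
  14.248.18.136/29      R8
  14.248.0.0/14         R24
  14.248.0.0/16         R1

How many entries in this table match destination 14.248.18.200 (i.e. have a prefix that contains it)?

5

Prefixes containing 14.248.18.200:
  0.0.0.0/0 (default, matches everything)
  14.128.0.0/9 (14.128.0.0 - 14.255.255.255)
  14.240.0.0/12 (14.240.0.0 - 14.255.255.255)
  14.248.0.0/14 (14.248.0.0 - 14.251.255.255)
  14.248.0.0/16 (14.248.0.0 - 14.248.255.255)
Total matching entries: 5.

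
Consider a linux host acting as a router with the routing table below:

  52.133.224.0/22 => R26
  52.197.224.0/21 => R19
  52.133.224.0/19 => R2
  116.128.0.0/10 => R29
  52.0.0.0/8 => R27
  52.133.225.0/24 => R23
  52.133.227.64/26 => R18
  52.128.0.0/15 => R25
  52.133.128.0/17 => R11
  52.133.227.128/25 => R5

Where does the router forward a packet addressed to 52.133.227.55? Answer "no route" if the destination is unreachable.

Routes whose prefix contains 52.133.227.55:
  52.0.0.0/8 (52.0.0.0 - 52.255.255.255) -> R27
  52.133.128.0/17 (52.133.128.0 - 52.133.255.255) -> R11
  52.133.224.0/19 (52.133.224.0 - 52.133.255.255) -> R2
  52.133.224.0/22 (52.133.224.0 - 52.133.227.255) -> R26
More-specific entries that do NOT match:
  52.133.227.64/26 (52.133.227.64 - 52.133.227.127) does not contain 52.133.227.55
  52.133.227.128/25 (52.133.227.128 - 52.133.227.255) does not contain 52.133.227.55
  52.133.225.0/24 (52.133.225.0 - 52.133.225.255) does not contain 52.133.227.55
Longest matching prefix is /22 -> next hop R26.

R26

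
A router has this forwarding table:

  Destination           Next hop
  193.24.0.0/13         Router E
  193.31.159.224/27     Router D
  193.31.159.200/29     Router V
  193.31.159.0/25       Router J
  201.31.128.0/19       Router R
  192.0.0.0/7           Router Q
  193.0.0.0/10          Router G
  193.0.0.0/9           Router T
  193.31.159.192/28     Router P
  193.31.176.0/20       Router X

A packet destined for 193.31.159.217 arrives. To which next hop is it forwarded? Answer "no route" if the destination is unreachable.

Router E

Routes whose prefix contains 193.31.159.217:
  192.0.0.0/7 (192.0.0.0 - 193.255.255.255) -> Router Q
  193.0.0.0/9 (193.0.0.0 - 193.127.255.255) -> Router T
  193.0.0.0/10 (193.0.0.0 - 193.63.255.255) -> Router G
  193.24.0.0/13 (193.24.0.0 - 193.31.255.255) -> Router E
More-specific entries that do NOT match:
  193.31.159.200/29 (193.31.159.200 - 193.31.159.207) does not contain 193.31.159.217
  193.31.159.192/28 (193.31.159.192 - 193.31.159.207) does not contain 193.31.159.217
  193.31.159.224/27 (193.31.159.224 - 193.31.159.255) does not contain 193.31.159.217
  193.31.159.0/25 (193.31.159.0 - 193.31.159.127) does not contain 193.31.159.217
  193.31.176.0/20 (193.31.176.0 - 193.31.191.255) does not contain 193.31.159.217
  201.31.128.0/19 (201.31.128.0 - 201.31.159.255) does not contain 193.31.159.217
Longest matching prefix is /13 -> next hop Router E.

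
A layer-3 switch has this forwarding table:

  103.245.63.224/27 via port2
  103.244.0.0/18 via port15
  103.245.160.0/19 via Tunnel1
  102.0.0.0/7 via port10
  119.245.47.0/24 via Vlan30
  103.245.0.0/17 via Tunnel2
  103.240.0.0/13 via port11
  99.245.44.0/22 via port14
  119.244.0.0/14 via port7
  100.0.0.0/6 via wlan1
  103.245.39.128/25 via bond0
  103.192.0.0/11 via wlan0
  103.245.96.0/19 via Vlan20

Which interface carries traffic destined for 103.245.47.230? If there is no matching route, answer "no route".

Tunnel2

Routes whose prefix contains 103.245.47.230:
  100.0.0.0/6 (100.0.0.0 - 103.255.255.255) -> wlan1
  102.0.0.0/7 (102.0.0.0 - 103.255.255.255) -> port10
  103.240.0.0/13 (103.240.0.0 - 103.247.255.255) -> port11
  103.245.0.0/17 (103.245.0.0 - 103.245.127.255) -> Tunnel2
More-specific entries that do NOT match:
  103.245.63.224/27 (103.245.63.224 - 103.245.63.255) does not contain 103.245.47.230
  103.245.39.128/25 (103.245.39.128 - 103.245.39.255) does not contain 103.245.47.230
  119.245.47.0/24 (119.245.47.0 - 119.245.47.255) does not contain 103.245.47.230
  99.245.44.0/22 (99.245.44.0 - 99.245.47.255) does not contain 103.245.47.230
  103.245.160.0/19 (103.245.160.0 - 103.245.191.255) does not contain 103.245.47.230
  103.245.96.0/19 (103.245.96.0 - 103.245.127.255) does not contain 103.245.47.230
  103.244.0.0/18 (103.244.0.0 - 103.244.63.255) does not contain 103.245.47.230
Longest matching prefix is /17 -> interface Tunnel2.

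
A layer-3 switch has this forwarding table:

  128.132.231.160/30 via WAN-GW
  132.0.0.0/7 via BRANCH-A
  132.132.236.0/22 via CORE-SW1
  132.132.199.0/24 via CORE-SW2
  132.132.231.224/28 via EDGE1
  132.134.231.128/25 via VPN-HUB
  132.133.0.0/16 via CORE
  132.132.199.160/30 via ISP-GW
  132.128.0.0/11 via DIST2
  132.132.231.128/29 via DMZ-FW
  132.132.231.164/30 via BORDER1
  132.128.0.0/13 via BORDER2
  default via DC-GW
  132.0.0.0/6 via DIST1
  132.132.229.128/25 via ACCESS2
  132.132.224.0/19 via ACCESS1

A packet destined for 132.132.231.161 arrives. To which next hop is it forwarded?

ACCESS1

Routes whose prefix contains 132.132.231.161:
  0.0.0.0/0 (default, matches everything) -> DC-GW
  132.0.0.0/6 (132.0.0.0 - 135.255.255.255) -> DIST1
  132.0.0.0/7 (132.0.0.0 - 133.255.255.255) -> BRANCH-A
  132.128.0.0/11 (132.128.0.0 - 132.159.255.255) -> DIST2
  132.128.0.0/13 (132.128.0.0 - 132.135.255.255) -> BORDER2
  132.132.224.0/19 (132.132.224.0 - 132.132.255.255) -> ACCESS1
More-specific entries that do NOT match:
  128.132.231.160/30 (128.132.231.160 - 128.132.231.163) does not contain 132.132.231.161
  132.132.199.160/30 (132.132.199.160 - 132.132.199.163) does not contain 132.132.231.161
  132.132.231.164/30 (132.132.231.164 - 132.132.231.167) does not contain 132.132.231.161
  132.132.231.128/29 (132.132.231.128 - 132.132.231.135) does not contain 132.132.231.161
  132.132.231.224/28 (132.132.231.224 - 132.132.231.239) does not contain 132.132.231.161
  132.134.231.128/25 (132.134.231.128 - 132.134.231.255) does not contain 132.132.231.161
  132.132.229.128/25 (132.132.229.128 - 132.132.229.255) does not contain 132.132.231.161
  132.132.199.0/24 (132.132.199.0 - 132.132.199.255) does not contain 132.132.231.161
  132.132.236.0/22 (132.132.236.0 - 132.132.239.255) does not contain 132.132.231.161
Longest matching prefix is /19 -> next hop ACCESS1.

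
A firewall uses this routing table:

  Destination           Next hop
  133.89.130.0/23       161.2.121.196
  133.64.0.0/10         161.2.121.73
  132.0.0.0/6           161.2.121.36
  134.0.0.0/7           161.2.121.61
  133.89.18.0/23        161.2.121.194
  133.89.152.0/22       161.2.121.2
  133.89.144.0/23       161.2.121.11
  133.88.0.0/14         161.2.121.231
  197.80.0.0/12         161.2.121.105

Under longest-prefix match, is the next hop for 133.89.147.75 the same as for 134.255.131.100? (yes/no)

133.89.147.75: longest match 133.88.0.0/14 -> 161.2.121.231
134.255.131.100: longest match 134.0.0.0/7 -> 161.2.121.61

no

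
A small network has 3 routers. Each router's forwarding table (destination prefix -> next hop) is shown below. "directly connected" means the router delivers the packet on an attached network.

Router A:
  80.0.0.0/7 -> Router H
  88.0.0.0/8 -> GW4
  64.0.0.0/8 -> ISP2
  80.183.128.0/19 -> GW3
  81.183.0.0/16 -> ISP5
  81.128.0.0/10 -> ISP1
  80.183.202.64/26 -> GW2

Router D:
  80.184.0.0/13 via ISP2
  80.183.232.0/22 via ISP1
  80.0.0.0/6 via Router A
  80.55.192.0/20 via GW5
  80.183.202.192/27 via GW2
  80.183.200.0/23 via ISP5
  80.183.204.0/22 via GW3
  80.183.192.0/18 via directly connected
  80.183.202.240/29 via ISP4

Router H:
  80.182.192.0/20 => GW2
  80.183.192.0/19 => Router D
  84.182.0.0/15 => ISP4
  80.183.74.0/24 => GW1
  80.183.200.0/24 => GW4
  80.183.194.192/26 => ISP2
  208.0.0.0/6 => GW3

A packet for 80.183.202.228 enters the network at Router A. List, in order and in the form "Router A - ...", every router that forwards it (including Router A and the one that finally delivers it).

At Router A: longest match for 80.183.202.228 is 80.0.0.0/7 -> Router H
At Router H: longest match for 80.183.202.228 is 80.183.192.0/19 -> Router D
At Router D: longest match for 80.183.202.228 is 80.183.192.0/18 -> directly connected

Router A - Router H - Router D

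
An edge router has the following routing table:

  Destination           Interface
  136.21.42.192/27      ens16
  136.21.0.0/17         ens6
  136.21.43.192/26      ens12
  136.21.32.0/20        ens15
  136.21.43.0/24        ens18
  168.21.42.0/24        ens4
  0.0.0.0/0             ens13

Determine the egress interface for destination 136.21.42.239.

Routes whose prefix contains 136.21.42.239:
  0.0.0.0/0 (default, matches everything) -> ens13
  136.21.0.0/17 (136.21.0.0 - 136.21.127.255) -> ens6
  136.21.32.0/20 (136.21.32.0 - 136.21.47.255) -> ens15
More-specific entries that do NOT match:
  136.21.42.192/27 (136.21.42.192 - 136.21.42.223) does not contain 136.21.42.239
  136.21.43.192/26 (136.21.43.192 - 136.21.43.255) does not contain 136.21.42.239
  136.21.43.0/24 (136.21.43.0 - 136.21.43.255) does not contain 136.21.42.239
  168.21.42.0/24 (168.21.42.0 - 168.21.42.255) does not contain 136.21.42.239
Longest matching prefix is /20 -> interface ens15.

ens15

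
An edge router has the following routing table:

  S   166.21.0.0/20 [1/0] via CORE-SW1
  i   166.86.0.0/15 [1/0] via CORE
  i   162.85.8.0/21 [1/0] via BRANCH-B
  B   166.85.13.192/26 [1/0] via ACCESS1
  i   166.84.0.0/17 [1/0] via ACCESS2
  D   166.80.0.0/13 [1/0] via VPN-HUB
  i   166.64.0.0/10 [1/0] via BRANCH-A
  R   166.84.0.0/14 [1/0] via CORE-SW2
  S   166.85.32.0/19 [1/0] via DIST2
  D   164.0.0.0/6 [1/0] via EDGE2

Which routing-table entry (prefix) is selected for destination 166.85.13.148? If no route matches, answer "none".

Entries matching 166.85.13.148:
  164.0.0.0/6 (164.0.0.0 - 167.255.255.255)
  166.64.0.0/10 (166.64.0.0 - 166.127.255.255)
  166.80.0.0/13 (166.80.0.0 - 166.87.255.255)
  166.84.0.0/14 (166.84.0.0 - 166.87.255.255)
Most specific is 166.84.0.0/14.

166.84.0.0/14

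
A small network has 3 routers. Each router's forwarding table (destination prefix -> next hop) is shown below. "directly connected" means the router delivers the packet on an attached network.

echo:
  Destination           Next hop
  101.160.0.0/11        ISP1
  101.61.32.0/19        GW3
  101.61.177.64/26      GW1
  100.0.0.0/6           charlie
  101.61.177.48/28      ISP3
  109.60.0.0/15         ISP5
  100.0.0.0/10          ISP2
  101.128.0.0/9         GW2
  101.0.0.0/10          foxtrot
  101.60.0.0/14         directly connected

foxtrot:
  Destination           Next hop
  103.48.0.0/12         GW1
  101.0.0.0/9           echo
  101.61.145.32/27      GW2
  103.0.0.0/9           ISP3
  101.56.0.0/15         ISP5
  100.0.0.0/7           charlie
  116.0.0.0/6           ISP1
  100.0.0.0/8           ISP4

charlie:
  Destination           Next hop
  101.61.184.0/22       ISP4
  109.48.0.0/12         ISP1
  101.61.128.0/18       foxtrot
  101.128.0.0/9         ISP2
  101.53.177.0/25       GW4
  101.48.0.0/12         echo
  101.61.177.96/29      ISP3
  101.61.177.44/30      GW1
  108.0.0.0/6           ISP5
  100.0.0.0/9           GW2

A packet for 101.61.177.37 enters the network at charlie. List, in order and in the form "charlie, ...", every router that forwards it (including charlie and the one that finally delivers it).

At charlie: longest match for 101.61.177.37 is 101.61.128.0/18 -> foxtrot
At foxtrot: longest match for 101.61.177.37 is 101.0.0.0/9 -> echo
At echo: longest match for 101.61.177.37 is 101.60.0.0/14 -> directly connected

charlie, foxtrot, echo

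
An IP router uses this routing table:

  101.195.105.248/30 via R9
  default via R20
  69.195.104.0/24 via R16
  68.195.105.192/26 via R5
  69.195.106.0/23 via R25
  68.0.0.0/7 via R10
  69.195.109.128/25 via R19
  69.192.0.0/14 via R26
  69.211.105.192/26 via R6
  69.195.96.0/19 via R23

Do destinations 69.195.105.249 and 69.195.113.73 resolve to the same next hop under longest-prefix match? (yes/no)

69.195.105.249: longest match 69.195.96.0/19 -> R23
69.195.113.73: longest match 69.195.96.0/19 -> R23

yes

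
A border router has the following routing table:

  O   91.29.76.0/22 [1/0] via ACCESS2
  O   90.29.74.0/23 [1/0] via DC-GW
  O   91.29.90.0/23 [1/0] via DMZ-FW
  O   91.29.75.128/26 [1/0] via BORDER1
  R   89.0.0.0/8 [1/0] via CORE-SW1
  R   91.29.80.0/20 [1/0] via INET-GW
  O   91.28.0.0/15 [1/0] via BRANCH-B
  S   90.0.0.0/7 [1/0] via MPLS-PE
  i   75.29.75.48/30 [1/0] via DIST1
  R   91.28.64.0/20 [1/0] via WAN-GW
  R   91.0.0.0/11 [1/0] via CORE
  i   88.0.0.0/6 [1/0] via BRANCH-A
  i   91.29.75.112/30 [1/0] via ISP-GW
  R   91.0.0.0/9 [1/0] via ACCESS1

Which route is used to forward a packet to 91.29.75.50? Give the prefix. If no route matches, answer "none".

Entries matching 91.29.75.50:
  88.0.0.0/6 (88.0.0.0 - 91.255.255.255)
  90.0.0.0/7 (90.0.0.0 - 91.255.255.255)
  91.0.0.0/9 (91.0.0.0 - 91.127.255.255)
  91.0.0.0/11 (91.0.0.0 - 91.31.255.255)
  91.28.0.0/15 (91.28.0.0 - 91.29.255.255)
Most specific is 91.28.0.0/15.

91.28.0.0/15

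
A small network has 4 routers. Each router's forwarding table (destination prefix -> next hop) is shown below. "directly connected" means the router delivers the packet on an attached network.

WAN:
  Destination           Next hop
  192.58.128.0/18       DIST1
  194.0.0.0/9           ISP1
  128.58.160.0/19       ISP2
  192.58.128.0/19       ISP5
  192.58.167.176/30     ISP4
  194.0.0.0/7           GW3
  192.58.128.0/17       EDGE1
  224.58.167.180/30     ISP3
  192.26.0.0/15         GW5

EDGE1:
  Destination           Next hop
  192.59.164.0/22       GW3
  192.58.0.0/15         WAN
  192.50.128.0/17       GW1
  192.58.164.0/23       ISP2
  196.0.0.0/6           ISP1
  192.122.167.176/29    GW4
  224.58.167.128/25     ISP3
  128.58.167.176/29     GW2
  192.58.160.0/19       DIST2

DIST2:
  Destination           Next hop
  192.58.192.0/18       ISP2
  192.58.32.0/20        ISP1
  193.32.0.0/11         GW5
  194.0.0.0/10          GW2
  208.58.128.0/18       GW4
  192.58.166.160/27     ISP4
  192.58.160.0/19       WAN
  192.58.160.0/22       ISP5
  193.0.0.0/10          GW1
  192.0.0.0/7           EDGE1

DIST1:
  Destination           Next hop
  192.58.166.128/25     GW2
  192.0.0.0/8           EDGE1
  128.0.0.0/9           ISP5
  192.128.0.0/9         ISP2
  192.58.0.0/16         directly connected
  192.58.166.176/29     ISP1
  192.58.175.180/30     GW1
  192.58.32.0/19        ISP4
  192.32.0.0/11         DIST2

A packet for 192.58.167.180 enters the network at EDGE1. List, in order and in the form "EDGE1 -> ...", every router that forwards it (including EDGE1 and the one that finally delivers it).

At EDGE1: longest match for 192.58.167.180 is 192.58.160.0/19 -> DIST2
At DIST2: longest match for 192.58.167.180 is 192.58.160.0/19 -> WAN
At WAN: longest match for 192.58.167.180 is 192.58.128.0/18 -> DIST1
At DIST1: longest match for 192.58.167.180 is 192.58.0.0/16 -> directly connected

EDGE1 -> DIST2 -> WAN -> DIST1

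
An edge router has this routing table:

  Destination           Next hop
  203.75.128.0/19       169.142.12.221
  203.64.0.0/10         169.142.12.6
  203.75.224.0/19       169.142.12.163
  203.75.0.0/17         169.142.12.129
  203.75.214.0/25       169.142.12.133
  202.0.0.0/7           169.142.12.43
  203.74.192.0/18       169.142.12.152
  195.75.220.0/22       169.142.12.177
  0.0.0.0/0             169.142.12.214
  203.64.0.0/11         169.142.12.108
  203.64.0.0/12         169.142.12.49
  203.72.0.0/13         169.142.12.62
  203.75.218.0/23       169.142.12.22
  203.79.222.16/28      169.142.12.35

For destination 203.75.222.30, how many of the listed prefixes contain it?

6

Prefixes containing 203.75.222.30:
  0.0.0.0/0 (default, matches everything)
  202.0.0.0/7 (202.0.0.0 - 203.255.255.255)
  203.64.0.0/10 (203.64.0.0 - 203.127.255.255)
  203.64.0.0/11 (203.64.0.0 - 203.95.255.255)
  203.64.0.0/12 (203.64.0.0 - 203.79.255.255)
  203.72.0.0/13 (203.72.0.0 - 203.79.255.255)
Total matching entries: 6.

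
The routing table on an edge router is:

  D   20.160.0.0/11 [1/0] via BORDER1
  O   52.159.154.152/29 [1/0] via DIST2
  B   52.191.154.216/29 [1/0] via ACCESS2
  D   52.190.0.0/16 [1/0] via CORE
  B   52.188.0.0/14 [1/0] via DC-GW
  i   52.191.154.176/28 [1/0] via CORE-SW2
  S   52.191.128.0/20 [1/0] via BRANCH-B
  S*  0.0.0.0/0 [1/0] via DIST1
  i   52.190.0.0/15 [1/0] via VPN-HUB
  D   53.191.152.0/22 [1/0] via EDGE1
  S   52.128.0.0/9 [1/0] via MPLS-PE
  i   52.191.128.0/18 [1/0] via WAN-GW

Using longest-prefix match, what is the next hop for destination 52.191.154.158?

WAN-GW

Routes whose prefix contains 52.191.154.158:
  0.0.0.0/0 (default, matches everything) -> DIST1
  52.128.0.0/9 (52.128.0.0 - 52.255.255.255) -> MPLS-PE
  52.188.0.0/14 (52.188.0.0 - 52.191.255.255) -> DC-GW
  52.190.0.0/15 (52.190.0.0 - 52.191.255.255) -> VPN-HUB
  52.191.128.0/18 (52.191.128.0 - 52.191.191.255) -> WAN-GW
More-specific entries that do NOT match:
  52.159.154.152/29 (52.159.154.152 - 52.159.154.159) does not contain 52.191.154.158
  52.191.154.216/29 (52.191.154.216 - 52.191.154.223) does not contain 52.191.154.158
  52.191.154.176/28 (52.191.154.176 - 52.191.154.191) does not contain 52.191.154.158
  53.191.152.0/22 (53.191.152.0 - 53.191.155.255) does not contain 52.191.154.158
  52.191.128.0/20 (52.191.128.0 - 52.191.143.255) does not contain 52.191.154.158
Longest matching prefix is /18 -> next hop WAN-GW.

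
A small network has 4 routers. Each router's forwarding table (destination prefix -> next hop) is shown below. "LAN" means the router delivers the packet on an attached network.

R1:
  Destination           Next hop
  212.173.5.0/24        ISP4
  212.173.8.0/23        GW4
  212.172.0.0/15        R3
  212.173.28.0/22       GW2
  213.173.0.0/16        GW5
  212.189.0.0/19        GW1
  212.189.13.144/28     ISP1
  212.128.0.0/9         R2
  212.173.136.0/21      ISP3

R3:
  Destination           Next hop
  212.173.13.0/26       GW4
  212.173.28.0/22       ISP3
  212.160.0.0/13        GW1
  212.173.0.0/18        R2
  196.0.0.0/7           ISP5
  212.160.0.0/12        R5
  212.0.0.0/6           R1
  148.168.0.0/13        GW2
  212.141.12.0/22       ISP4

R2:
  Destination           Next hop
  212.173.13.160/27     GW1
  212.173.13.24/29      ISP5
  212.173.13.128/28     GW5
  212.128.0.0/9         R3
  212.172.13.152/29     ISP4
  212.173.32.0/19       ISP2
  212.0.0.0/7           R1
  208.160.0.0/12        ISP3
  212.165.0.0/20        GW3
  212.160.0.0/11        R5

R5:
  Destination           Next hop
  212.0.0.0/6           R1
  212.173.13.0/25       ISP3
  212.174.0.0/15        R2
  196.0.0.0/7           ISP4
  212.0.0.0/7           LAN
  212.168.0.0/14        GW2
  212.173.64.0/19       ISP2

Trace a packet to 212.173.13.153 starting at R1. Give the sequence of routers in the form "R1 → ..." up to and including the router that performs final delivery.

R1 → R3 → R2 → R5

At R1: longest match for 212.173.13.153 is 212.172.0.0/15 -> R3
At R3: longest match for 212.173.13.153 is 212.173.0.0/18 -> R2
At R2: longest match for 212.173.13.153 is 212.160.0.0/11 -> R5
At R5: longest match for 212.173.13.153 is 212.0.0.0/7 -> LAN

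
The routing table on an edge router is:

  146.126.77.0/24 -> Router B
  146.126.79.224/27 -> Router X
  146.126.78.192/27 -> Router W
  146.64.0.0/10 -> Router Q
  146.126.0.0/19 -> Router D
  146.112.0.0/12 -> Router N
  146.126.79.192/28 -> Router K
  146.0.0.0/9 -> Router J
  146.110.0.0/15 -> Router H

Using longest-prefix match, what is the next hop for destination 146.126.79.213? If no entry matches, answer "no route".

Routes whose prefix contains 146.126.79.213:
  146.0.0.0/9 (146.0.0.0 - 146.127.255.255) -> Router J
  146.64.0.0/10 (146.64.0.0 - 146.127.255.255) -> Router Q
  146.112.0.0/12 (146.112.0.0 - 146.127.255.255) -> Router N
More-specific entries that do NOT match:
  146.126.79.192/28 (146.126.79.192 - 146.126.79.207) does not contain 146.126.79.213
  146.126.79.224/27 (146.126.79.224 - 146.126.79.255) does not contain 146.126.79.213
  146.126.78.192/27 (146.126.78.192 - 146.126.78.223) does not contain 146.126.79.213
  146.126.77.0/24 (146.126.77.0 - 146.126.77.255) does not contain 146.126.79.213
  146.126.0.0/19 (146.126.0.0 - 146.126.31.255) does not contain 146.126.79.213
  146.110.0.0/15 (146.110.0.0 - 146.111.255.255) does not contain 146.126.79.213
Longest matching prefix is /12 -> next hop Router N.

Router N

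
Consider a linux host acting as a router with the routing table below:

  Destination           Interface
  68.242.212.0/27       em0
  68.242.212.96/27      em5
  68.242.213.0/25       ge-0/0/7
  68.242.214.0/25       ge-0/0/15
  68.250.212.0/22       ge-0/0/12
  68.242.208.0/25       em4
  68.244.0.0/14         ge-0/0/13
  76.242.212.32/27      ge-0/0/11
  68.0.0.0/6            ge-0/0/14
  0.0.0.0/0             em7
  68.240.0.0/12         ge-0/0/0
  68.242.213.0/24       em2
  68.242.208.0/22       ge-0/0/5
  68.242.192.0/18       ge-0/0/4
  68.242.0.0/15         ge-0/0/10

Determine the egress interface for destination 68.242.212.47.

Routes whose prefix contains 68.242.212.47:
  0.0.0.0/0 (default, matches everything) -> em7
  68.0.0.0/6 (68.0.0.0 - 71.255.255.255) -> ge-0/0/14
  68.240.0.0/12 (68.240.0.0 - 68.255.255.255) -> ge-0/0/0
  68.242.0.0/15 (68.242.0.0 - 68.243.255.255) -> ge-0/0/10
  68.242.192.0/18 (68.242.192.0 - 68.242.255.255) -> ge-0/0/4
More-specific entries that do NOT match:
  68.242.212.0/27 (68.242.212.0 - 68.242.212.31) does not contain 68.242.212.47
  68.242.212.96/27 (68.242.212.96 - 68.242.212.127) does not contain 68.242.212.47
  76.242.212.32/27 (76.242.212.32 - 76.242.212.63) does not contain 68.242.212.47
  68.242.213.0/25 (68.242.213.0 - 68.242.213.127) does not contain 68.242.212.47
  68.242.214.0/25 (68.242.214.0 - 68.242.214.127) does not contain 68.242.212.47
  68.242.208.0/25 (68.242.208.0 - 68.242.208.127) does not contain 68.242.212.47
  68.242.213.0/24 (68.242.213.0 - 68.242.213.255) does not contain 68.242.212.47
  68.250.212.0/22 (68.250.212.0 - 68.250.215.255) does not contain 68.242.212.47
  68.242.208.0/22 (68.242.208.0 - 68.242.211.255) does not contain 68.242.212.47
Longest matching prefix is /18 -> interface ge-0/0/4.

ge-0/0/4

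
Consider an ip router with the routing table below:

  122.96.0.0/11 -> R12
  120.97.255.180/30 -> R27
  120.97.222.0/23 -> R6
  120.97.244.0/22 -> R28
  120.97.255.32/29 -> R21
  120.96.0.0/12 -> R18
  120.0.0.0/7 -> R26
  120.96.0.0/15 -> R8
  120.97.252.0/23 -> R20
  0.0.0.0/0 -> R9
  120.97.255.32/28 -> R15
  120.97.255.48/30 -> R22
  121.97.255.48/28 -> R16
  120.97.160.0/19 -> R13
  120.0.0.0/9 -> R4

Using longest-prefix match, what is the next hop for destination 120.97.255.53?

R8

Routes whose prefix contains 120.97.255.53:
  0.0.0.0/0 (default, matches everything) -> R9
  120.0.0.0/7 (120.0.0.0 - 121.255.255.255) -> R26
  120.0.0.0/9 (120.0.0.0 - 120.127.255.255) -> R4
  120.96.0.0/12 (120.96.0.0 - 120.111.255.255) -> R18
  120.96.0.0/15 (120.96.0.0 - 120.97.255.255) -> R8
More-specific entries that do NOT match:
  120.97.255.180/30 (120.97.255.180 - 120.97.255.183) does not contain 120.97.255.53
  120.97.255.48/30 (120.97.255.48 - 120.97.255.51) does not contain 120.97.255.53
  120.97.255.32/29 (120.97.255.32 - 120.97.255.39) does not contain 120.97.255.53
  120.97.255.32/28 (120.97.255.32 - 120.97.255.47) does not contain 120.97.255.53
  121.97.255.48/28 (121.97.255.48 - 121.97.255.63) does not contain 120.97.255.53
  120.97.222.0/23 (120.97.222.0 - 120.97.223.255) does not contain 120.97.255.53
  120.97.252.0/23 (120.97.252.0 - 120.97.253.255) does not contain 120.97.255.53
  120.97.244.0/22 (120.97.244.0 - 120.97.247.255) does not contain 120.97.255.53
  120.97.160.0/19 (120.97.160.0 - 120.97.191.255) does not contain 120.97.255.53
Longest matching prefix is /15 -> next hop R8.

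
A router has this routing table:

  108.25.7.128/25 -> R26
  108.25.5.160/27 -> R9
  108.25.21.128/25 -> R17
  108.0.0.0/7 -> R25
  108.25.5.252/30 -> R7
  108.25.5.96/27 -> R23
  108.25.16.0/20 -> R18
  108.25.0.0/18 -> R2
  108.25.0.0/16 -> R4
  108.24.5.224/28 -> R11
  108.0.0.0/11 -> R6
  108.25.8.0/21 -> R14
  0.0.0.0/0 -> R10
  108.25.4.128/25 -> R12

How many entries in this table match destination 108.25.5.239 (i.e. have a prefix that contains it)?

5

Prefixes containing 108.25.5.239:
  0.0.0.0/0 (default, matches everything)
  108.0.0.0/7 (108.0.0.0 - 109.255.255.255)
  108.0.0.0/11 (108.0.0.0 - 108.31.255.255)
  108.25.0.0/16 (108.25.0.0 - 108.25.255.255)
  108.25.0.0/18 (108.25.0.0 - 108.25.63.255)
Total matching entries: 5.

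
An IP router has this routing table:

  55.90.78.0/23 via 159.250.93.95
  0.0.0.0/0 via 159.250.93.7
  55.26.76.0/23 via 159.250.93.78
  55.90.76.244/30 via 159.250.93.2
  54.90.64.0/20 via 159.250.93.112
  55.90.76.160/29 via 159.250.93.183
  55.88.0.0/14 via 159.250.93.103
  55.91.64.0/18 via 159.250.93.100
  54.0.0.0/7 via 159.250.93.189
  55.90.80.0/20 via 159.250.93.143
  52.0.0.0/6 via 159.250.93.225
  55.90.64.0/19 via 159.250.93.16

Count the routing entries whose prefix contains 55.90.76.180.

5

Prefixes containing 55.90.76.180:
  0.0.0.0/0 (default, matches everything)
  52.0.0.0/6 (52.0.0.0 - 55.255.255.255)
  54.0.0.0/7 (54.0.0.0 - 55.255.255.255)
  55.88.0.0/14 (55.88.0.0 - 55.91.255.255)
  55.90.64.0/19 (55.90.64.0 - 55.90.95.255)
Total matching entries: 5.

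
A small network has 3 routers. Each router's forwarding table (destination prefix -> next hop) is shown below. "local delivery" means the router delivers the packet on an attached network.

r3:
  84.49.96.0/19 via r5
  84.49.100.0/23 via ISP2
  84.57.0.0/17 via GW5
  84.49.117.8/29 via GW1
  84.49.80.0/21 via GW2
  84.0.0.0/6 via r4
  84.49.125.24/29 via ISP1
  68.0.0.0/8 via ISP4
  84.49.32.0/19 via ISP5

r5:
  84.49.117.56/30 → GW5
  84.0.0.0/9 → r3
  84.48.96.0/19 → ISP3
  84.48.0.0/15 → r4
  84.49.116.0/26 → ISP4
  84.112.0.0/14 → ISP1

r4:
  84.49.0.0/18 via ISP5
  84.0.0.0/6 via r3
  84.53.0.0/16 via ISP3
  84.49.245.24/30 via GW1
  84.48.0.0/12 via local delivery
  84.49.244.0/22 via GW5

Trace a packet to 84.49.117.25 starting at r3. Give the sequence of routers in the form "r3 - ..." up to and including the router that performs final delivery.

r3 - r5 - r4

At r3: longest match for 84.49.117.25 is 84.49.96.0/19 -> r5
At r5: longest match for 84.49.117.25 is 84.48.0.0/15 -> r4
At r4: longest match for 84.49.117.25 is 84.48.0.0/12 -> local delivery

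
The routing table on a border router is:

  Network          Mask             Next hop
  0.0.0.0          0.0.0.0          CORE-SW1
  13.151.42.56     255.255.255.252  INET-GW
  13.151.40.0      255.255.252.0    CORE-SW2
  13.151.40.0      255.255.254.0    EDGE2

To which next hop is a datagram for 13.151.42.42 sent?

CORE-SW2

Routes whose prefix contains 13.151.42.42:
  0.0.0.0/0 (default, matches everything) -> CORE-SW1
  13.151.40.0/22 (13.151.40.0 - 13.151.43.255) -> CORE-SW2
More-specific entries that do NOT match:
  13.151.42.56/30 (13.151.42.56 - 13.151.42.59) does not contain 13.151.42.42
  13.151.40.0/23 (13.151.40.0 - 13.151.41.255) does not contain 13.151.42.42
Longest matching prefix is /22 -> next hop CORE-SW2.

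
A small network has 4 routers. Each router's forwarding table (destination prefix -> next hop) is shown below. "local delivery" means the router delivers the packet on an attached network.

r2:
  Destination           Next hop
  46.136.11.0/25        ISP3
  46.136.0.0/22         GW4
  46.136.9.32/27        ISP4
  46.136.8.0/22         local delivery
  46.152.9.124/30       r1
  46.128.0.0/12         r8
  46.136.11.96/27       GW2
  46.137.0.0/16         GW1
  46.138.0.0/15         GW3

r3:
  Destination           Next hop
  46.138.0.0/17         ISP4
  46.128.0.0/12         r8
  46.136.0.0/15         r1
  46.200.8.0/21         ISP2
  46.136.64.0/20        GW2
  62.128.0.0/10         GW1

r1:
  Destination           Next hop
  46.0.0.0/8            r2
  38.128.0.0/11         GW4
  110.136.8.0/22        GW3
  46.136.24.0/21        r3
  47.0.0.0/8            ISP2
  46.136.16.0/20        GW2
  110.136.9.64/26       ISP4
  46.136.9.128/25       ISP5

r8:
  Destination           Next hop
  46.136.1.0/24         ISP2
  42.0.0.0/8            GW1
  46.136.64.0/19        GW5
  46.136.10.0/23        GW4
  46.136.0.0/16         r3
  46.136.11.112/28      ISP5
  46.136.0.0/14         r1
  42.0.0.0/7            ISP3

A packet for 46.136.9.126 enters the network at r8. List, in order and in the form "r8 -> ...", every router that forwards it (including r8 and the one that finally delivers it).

At r8: longest match for 46.136.9.126 is 46.136.0.0/16 -> r3
At r3: longest match for 46.136.9.126 is 46.136.0.0/15 -> r1
At r1: longest match for 46.136.9.126 is 46.0.0.0/8 -> r2
At r2: longest match for 46.136.9.126 is 46.136.8.0/22 -> local delivery

r8 -> r3 -> r1 -> r2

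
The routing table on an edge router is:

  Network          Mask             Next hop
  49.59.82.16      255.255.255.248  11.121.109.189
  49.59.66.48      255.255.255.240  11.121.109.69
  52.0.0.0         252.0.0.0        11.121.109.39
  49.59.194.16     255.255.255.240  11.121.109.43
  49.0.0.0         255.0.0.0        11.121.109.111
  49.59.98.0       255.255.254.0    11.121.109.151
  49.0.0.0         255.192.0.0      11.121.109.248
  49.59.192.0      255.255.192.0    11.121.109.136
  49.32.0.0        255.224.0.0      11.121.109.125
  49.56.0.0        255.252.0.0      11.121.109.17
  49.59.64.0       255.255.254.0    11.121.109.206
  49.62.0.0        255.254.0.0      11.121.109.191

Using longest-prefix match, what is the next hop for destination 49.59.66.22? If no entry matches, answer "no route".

Routes whose prefix contains 49.59.66.22:
  49.0.0.0/8 (49.0.0.0 - 49.255.255.255) -> 11.121.109.111
  49.0.0.0/10 (49.0.0.0 - 49.63.255.255) -> 11.121.109.248
  49.32.0.0/11 (49.32.0.0 - 49.63.255.255) -> 11.121.109.125
  49.56.0.0/14 (49.56.0.0 - 49.59.255.255) -> 11.121.109.17
More-specific entries that do NOT match:
  49.59.82.16/29 (49.59.82.16 - 49.59.82.23) does not contain 49.59.66.22
  49.59.66.48/28 (49.59.66.48 - 49.59.66.63) does not contain 49.59.66.22
  49.59.194.16/28 (49.59.194.16 - 49.59.194.31) does not contain 49.59.66.22
  49.59.98.0/23 (49.59.98.0 - 49.59.99.255) does not contain 49.59.66.22
  49.59.64.0/23 (49.59.64.0 - 49.59.65.255) does not contain 49.59.66.22
  49.59.192.0/18 (49.59.192.0 - 49.59.255.255) does not contain 49.59.66.22
  49.62.0.0/15 (49.62.0.0 - 49.63.255.255) does not contain 49.59.66.22
Longest matching prefix is /14 -> next hop 11.121.109.17.

11.121.109.17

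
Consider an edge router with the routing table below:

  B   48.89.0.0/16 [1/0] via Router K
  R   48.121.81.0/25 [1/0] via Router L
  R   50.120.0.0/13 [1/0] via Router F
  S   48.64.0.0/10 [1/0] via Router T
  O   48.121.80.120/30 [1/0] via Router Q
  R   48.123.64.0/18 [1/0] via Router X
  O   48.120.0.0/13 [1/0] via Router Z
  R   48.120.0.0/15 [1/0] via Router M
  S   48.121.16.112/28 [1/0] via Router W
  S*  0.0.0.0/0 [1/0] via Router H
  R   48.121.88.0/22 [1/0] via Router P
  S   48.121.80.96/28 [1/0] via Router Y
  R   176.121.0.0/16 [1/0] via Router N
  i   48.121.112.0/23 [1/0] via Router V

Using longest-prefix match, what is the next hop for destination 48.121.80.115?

Router M

Routes whose prefix contains 48.121.80.115:
  0.0.0.0/0 (default, matches everything) -> Router H
  48.64.0.0/10 (48.64.0.0 - 48.127.255.255) -> Router T
  48.120.0.0/13 (48.120.0.0 - 48.127.255.255) -> Router Z
  48.120.0.0/15 (48.120.0.0 - 48.121.255.255) -> Router M
More-specific entries that do NOT match:
  48.121.80.120/30 (48.121.80.120 - 48.121.80.123) does not contain 48.121.80.115
  48.121.16.112/28 (48.121.16.112 - 48.121.16.127) does not contain 48.121.80.115
  48.121.80.96/28 (48.121.80.96 - 48.121.80.111) does not contain 48.121.80.115
  48.121.81.0/25 (48.121.81.0 - 48.121.81.127) does not contain 48.121.80.115
  48.121.112.0/23 (48.121.112.0 - 48.121.113.255) does not contain 48.121.80.115
  48.121.88.0/22 (48.121.88.0 - 48.121.91.255) does not contain 48.121.80.115
  48.123.64.0/18 (48.123.64.0 - 48.123.127.255) does not contain 48.121.80.115
  48.89.0.0/16 (48.89.0.0 - 48.89.255.255) does not contain 48.121.80.115
  176.121.0.0/16 (176.121.0.0 - 176.121.255.255) does not contain 48.121.80.115
Longest matching prefix is /15 -> next hop Router M.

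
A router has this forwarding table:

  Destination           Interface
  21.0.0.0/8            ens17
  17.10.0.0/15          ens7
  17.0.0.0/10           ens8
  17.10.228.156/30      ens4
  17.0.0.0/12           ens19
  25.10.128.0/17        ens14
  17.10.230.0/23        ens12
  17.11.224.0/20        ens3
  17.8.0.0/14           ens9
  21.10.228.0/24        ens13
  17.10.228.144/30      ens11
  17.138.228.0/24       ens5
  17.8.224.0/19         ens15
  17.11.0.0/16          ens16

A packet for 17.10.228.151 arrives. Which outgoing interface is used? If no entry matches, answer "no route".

Routes whose prefix contains 17.10.228.151:
  17.0.0.0/10 (17.0.0.0 - 17.63.255.255) -> ens8
  17.0.0.0/12 (17.0.0.0 - 17.15.255.255) -> ens19
  17.8.0.0/14 (17.8.0.0 - 17.11.255.255) -> ens9
  17.10.0.0/15 (17.10.0.0 - 17.11.255.255) -> ens7
More-specific entries that do NOT match:
  17.10.228.156/30 (17.10.228.156 - 17.10.228.159) does not contain 17.10.228.151
  17.10.228.144/30 (17.10.228.144 - 17.10.228.147) does not contain 17.10.228.151
  21.10.228.0/24 (21.10.228.0 - 21.10.228.255) does not contain 17.10.228.151
  17.138.228.0/24 (17.138.228.0 - 17.138.228.255) does not contain 17.10.228.151
  17.10.230.0/23 (17.10.230.0 - 17.10.231.255) does not contain 17.10.228.151
  17.11.224.0/20 (17.11.224.0 - 17.11.239.255) does not contain 17.10.228.151
  17.8.224.0/19 (17.8.224.0 - 17.8.255.255) does not contain 17.10.228.151
  25.10.128.0/17 (25.10.128.0 - 25.10.255.255) does not contain 17.10.228.151
  17.11.0.0/16 (17.11.0.0 - 17.11.255.255) does not contain 17.10.228.151
Longest matching prefix is /15 -> interface ens7.

ens7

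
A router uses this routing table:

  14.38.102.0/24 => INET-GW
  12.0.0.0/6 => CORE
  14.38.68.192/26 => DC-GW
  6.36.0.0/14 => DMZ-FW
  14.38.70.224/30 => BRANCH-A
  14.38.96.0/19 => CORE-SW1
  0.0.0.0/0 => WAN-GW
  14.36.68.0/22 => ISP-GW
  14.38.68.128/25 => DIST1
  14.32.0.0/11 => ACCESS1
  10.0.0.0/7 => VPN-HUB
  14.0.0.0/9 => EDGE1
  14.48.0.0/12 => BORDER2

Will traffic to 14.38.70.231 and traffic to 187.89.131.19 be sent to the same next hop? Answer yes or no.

14.38.70.231: longest match 14.32.0.0/11 -> ACCESS1
187.89.131.19: longest match 0.0.0.0/0 -> WAN-GW

no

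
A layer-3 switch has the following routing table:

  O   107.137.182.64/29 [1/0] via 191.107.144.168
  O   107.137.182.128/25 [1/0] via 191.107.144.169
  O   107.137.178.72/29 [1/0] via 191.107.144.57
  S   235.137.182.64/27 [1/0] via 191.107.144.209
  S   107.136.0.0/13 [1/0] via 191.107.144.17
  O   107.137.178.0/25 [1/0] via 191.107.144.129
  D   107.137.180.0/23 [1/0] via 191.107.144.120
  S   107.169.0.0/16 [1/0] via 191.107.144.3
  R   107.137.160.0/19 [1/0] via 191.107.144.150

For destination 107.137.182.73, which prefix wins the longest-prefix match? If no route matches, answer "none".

107.137.160.0/19

Entries matching 107.137.182.73:
  107.136.0.0/13 (107.136.0.0 - 107.143.255.255)
  107.137.160.0/19 (107.137.160.0 - 107.137.191.255)
Most specific is 107.137.160.0/19.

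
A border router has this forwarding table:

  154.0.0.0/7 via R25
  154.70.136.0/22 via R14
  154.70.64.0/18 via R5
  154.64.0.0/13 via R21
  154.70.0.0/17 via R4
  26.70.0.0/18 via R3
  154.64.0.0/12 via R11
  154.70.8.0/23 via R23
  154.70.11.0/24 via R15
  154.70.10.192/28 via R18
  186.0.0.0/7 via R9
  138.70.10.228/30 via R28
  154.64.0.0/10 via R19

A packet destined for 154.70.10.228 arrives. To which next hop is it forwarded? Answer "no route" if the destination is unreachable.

Routes whose prefix contains 154.70.10.228:
  154.0.0.0/7 (154.0.0.0 - 155.255.255.255) -> R25
  154.64.0.0/10 (154.64.0.0 - 154.127.255.255) -> R19
  154.64.0.0/12 (154.64.0.0 - 154.79.255.255) -> R11
  154.64.0.0/13 (154.64.0.0 - 154.71.255.255) -> R21
  154.70.0.0/17 (154.70.0.0 - 154.70.127.255) -> R4
More-specific entries that do NOT match:
  138.70.10.228/30 (138.70.10.228 - 138.70.10.231) does not contain 154.70.10.228
  154.70.10.192/28 (154.70.10.192 - 154.70.10.207) does not contain 154.70.10.228
  154.70.11.0/24 (154.70.11.0 - 154.70.11.255) does not contain 154.70.10.228
  154.70.8.0/23 (154.70.8.0 - 154.70.9.255) does not contain 154.70.10.228
  154.70.136.0/22 (154.70.136.0 - 154.70.139.255) does not contain 154.70.10.228
  154.70.64.0/18 (154.70.64.0 - 154.70.127.255) does not contain 154.70.10.228
  26.70.0.0/18 (26.70.0.0 - 26.70.63.255) does not contain 154.70.10.228
Longest matching prefix is /17 -> next hop R4.

R4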